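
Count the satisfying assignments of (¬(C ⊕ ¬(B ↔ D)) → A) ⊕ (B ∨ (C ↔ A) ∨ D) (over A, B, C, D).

A | B | C | D | φ
- | - | - | - | -
T | T | T | T | F
T | T | T | F | F
T | T | F | T | F
T | T | F | F | F
T | F | T | T | F
T | F | T | F | F
T | F | F | T | F
T | F | F | F | T
F | T | T | T | F
F | T | T | F | T
F | T | F | T | T
F | T | F | F | F
F | F | T | T | T
F | F | T | F | T
F | F | F | T | F
F | F | F | F | T
The formula is true on 6 of the 16 rows.

6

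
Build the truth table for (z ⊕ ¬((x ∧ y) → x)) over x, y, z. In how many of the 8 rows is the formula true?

4

x | y | z | (z ⊕ ¬((x ∧ y) → x))
- | - | - | --------------------
0 | 0 | 0 |          0          
0 | 0 | 1 |          1          
0 | 1 | 0 |          0          
0 | 1 | 1 |          1          
1 | 0 | 0 |          0          
1 | 0 | 1 |          1          
1 | 1 | 0 |          0          
1 | 1 | 1 |          1          
The formula is true on 4 of the 8 rows.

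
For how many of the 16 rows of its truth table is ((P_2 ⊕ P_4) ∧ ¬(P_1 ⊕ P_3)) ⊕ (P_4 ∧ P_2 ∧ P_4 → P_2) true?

P_1 | P_2 | P_3 | P_4 | (P_2 ⊕ P_4) | (P_1 ⊕ P_3) | ¬(P_1 ⊕ P_3) | ((P_2 ⊕ P_4) ∧ ¬(P_1 ⊕ P_3)) | (P_4 ∧ P_2 ∧ P_4) | ((P_4 ∧ P_2 ∧ P_4) → P_2) | φ
--- | --- | --- | --- | ----------- | ----------- | ------------ | ---------------------------- | ----------------- | ------------------------- | -
 T  |  T  |  T  |  T  |      F      |      F      |      T       |              F               |         T         |             T             | T
 T  |  T  |  T  |  F  |      T      |      F      |      T       |              T               |         F         |             T             | F
 T  |  T  |  F  |  T  |      F      |      T      |      F       |              F               |         T         |             T             | T
 T  |  T  |  F  |  F  |      T      |      T      |      F       |              F               |         F         |             T             | T
 T  |  F  |  T  |  T  |      T      |      F      |      T       |              T               |         F         |             T             | F
 T  |  F  |  T  |  F  |      F      |      F      |      T       |              F               |         F         |             T             | T
 T  |  F  |  F  |  T  |      T      |      T      |      F       |              F               |         F         |             T             | T
 T  |  F  |  F  |  F  |      F      |      T      |      F       |              F               |         F         |             T             | T
 F  |  T  |  T  |  T  |      F      |      T      |      F       |              F               |         T         |             T             | T
 F  |  T  |  T  |  F  |      T      |      T      |      F       |              F               |         F         |             T             | T
 F  |  T  |  F  |  T  |      F      |      F      |      T       |              F               |         T         |             T             | T
 F  |  T  |  F  |  F  |      T      |      F      |      T       |              T               |         F         |             T             | F
 F  |  F  |  T  |  T  |      T      |      T      |      F       |              F               |         F         |             T             | T
 F  |  F  |  T  |  F  |      F      |      T      |      F       |              F               |         F         |             T             | T
 F  |  F  |  F  |  T  |      T      |      F      |      T       |              T               |         F         |             T             | F
 F  |  F  |  F  |  F  |      F      |      F      |      T       |              F               |         F         |             T             | T
The formula is true on 12 of the 16 rows.

12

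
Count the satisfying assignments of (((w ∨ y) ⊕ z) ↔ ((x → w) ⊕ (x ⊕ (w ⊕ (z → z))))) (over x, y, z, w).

8

x | y | z | w | (w ∨ y) | ((w ∨ y) ⊕ z) | (x → w) | (z → z) | (w ⊕ (z → z)) | (x ⊕ (w ⊕ (z → z))) | φ
- | - | - | - | ------- | ------------- | ------- | ------- | ------------- | ------------------- | -
1 | 1 | 1 | 1 |    1    |       0       |    1    |    1    |       0       |          1          | 1
1 | 1 | 1 | 0 |    1    |       0       |    0    |    1    |       1       |          0          | 1
1 | 1 | 0 | 1 |    1    |       1       |    1    |    1    |       0       |          1          | 0
1 | 1 | 0 | 0 |    1    |       1       |    0    |    1    |       1       |          0          | 0
1 | 0 | 1 | 1 |    1    |       0       |    1    |    1    |       0       |          1          | 1
1 | 0 | 1 | 0 |    0    |       1       |    0    |    1    |       1       |          0          | 0
1 | 0 | 0 | 1 |    1    |       1       |    1    |    1    |       0       |          1          | 0
1 | 0 | 0 | 0 |    0    |       0       |    0    |    1    |       1       |          0          | 1
0 | 1 | 1 | 1 |    1    |       0       |    1    |    1    |       0       |          0          | 0
0 | 1 | 1 | 0 |    1    |       0       |    1    |    1    |       1       |          1          | 1
0 | 1 | 0 | 1 |    1    |       1       |    1    |    1    |       0       |          0          | 1
0 | 1 | 0 | 0 |    1    |       1       |    1    |    1    |       1       |          1          | 0
0 | 0 | 1 | 1 |    1    |       0       |    1    |    1    |       0       |          0          | 0
0 | 0 | 1 | 0 |    0    |       1       |    1    |    1    |       1       |          1          | 0
0 | 0 | 0 | 1 |    1    |       1       |    1    |    1    |       0       |          0          | 1
0 | 0 | 0 | 0 |    0    |       0       |    1    |    1    |       1       |          1          | 1
The formula is true on 8 of the 16 rows.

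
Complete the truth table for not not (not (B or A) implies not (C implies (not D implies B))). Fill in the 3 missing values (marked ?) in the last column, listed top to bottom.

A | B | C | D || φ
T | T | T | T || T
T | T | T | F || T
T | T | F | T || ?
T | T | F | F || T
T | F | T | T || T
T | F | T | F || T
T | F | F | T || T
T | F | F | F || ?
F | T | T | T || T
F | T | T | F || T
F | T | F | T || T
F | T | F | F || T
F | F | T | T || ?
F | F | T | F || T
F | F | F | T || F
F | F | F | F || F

Row A=T, B=T, C=F, D=T: (not (B or A) implies not (C implies (not D implies B))) = T, not (not (B or A) implies not (C implies (not D implies B))) = F, so the formula = T.
Row A=T, B=F, C=F, D=F: (not (B or A) implies not (C implies (not D implies B))) = T, not (not (B or A) implies not (C implies (not D implies B))) = F, so the formula = T.
Row A=F, B=F, C=T, D=T: (not (B or A) implies not (C implies (not D implies B))) = F, not (not (B or A) implies not (C implies (not D implies B))) = T, so the formula = F.

T, T, F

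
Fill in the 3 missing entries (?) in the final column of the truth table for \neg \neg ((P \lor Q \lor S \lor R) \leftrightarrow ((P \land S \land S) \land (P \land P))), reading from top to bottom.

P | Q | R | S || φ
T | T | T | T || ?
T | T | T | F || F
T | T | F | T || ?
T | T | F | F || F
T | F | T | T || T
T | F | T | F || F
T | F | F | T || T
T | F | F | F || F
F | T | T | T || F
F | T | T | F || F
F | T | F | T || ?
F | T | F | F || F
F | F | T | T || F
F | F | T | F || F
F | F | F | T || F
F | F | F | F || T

Row P=T, Q=T, R=T, S=T: ((P \lor Q \lor S \lor R) \leftrightarrow ((P \land S \land S) \land (P \land P))) = T, \neg ((P \lor Q \lor S \lor R) \leftrightarrow ((P \land S \land S) \land (P \land P))) = F, so the formula = T.
Row P=T, Q=T, R=F, S=T: ((P \lor Q \lor S \lor R) \leftrightarrow ((P \land S \land S) \land (P \land P))) = T, \neg ((P \lor Q \lor S \lor R) \leftrightarrow ((P \land S \land S) \land (P \land P))) = F, so the formula = T.
Row P=F, Q=T, R=F, S=T: ((P \lor Q \lor S \lor R) \leftrightarrow ((P \land S \land S) \land (P \land P))) = F, \neg ((P \lor Q \lor S \lor R) \leftrightarrow ((P \land S \land S) \land (P \land P))) = T, so the formula = F.

T, T, F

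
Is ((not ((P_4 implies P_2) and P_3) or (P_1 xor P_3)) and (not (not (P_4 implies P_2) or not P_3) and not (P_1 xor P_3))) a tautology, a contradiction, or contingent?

P_1 | P_2 | P_3 | P_4 || φ
 T  |  T  |  T  |  T  || F
 T  |  T  |  T  |  F  || F
 T  |  T  |  F  |  T  || F
 T  |  T  |  F  |  F  || F
 T  |  F  |  T  |  T  || F
 T  |  F  |  T  |  F  || F
 T  |  F  |  F  |  T  || F
 T  |  F  |  F  |  F  || F
 F  |  T  |  T  |  T  || F
 F  |  T  |  T  |  F  || F
 F  |  T  |  F  |  T  || F
 F  |  T  |  F  |  F  || F
 F  |  F  |  T  |  T  || F
 F  |  F  |  T  |  F  || F
 F  |  F  |  F  |  T  || F
 F  |  F  |  F  |  F  || F
Every row is F, so the formula is a contradiction.

contradiction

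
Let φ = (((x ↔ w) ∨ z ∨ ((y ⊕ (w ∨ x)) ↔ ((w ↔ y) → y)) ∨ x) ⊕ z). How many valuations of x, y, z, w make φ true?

7

x | y | z | w | (x ↔ w) | (w ∨ x) | (y ⊕ (w ∨ x)) | (w ↔ y) | ((w ↔ y) → y) | φ
- | - | - | - | ------- | ------- | ------------- | ------- | ------------- | -
1 | 1 | 1 | 1 |    1    |    1    |       0       |    1    |       1       | 0
1 | 1 | 1 | 0 |    0    |    1    |       0       |    0    |       1       | 0
1 | 1 | 0 | 1 |    1    |    1    |       0       |    1    |       1       | 1
1 | 1 | 0 | 0 |    0    |    1    |       0       |    0    |       1       | 1
1 | 0 | 1 | 1 |    1    |    1    |       1       |    0    |       1       | 0
1 | 0 | 1 | 0 |    0    |    1    |       1       |    1    |       0       | 0
1 | 0 | 0 | 1 |    1    |    1    |       1       |    0    |       1       | 1
1 | 0 | 0 | 0 |    0    |    1    |       1       |    1    |       0       | 1
0 | 1 | 1 | 1 |    0    |    1    |       0       |    1    |       1       | 0
0 | 1 | 1 | 0 |    1    |    0    |       1       |    0    |       1       | 0
0 | 1 | 0 | 1 |    0    |    1    |       0       |    1    |       1       | 0
0 | 1 | 0 | 0 |    1    |    0    |       1       |    0    |       1       | 1
0 | 0 | 1 | 1 |    0    |    1    |       1       |    0    |       1       | 0
0 | 0 | 1 | 0 |    1    |    0    |       0       |    1    |       0       | 0
0 | 0 | 0 | 1 |    0    |    1    |       1       |    0    |       1       | 1
0 | 0 | 0 | 0 |    1    |    0    |       0       |    1    |       0       | 1
The formula is true on 7 of the 16 rows.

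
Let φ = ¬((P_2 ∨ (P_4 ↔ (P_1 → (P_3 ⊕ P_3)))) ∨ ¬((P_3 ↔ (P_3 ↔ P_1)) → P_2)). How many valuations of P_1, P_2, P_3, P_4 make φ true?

2

P_1 | P_2 | P_3 | P_4 | (P_3 ⊕ P_3) | (P_1 → (P_3 ⊕ P_3)) | (P_4 ↔ (P_1 → (P_3 ⊕ P_3))) | (P_3 ↔ P_1) | (P_3 ↔ (P_3 ↔ P_1)) | ((P_3 ↔ (P_3 ↔ P_1)) → P_2) | ¬((P_3 ↔ (P_3 ↔ P_1)) → P_2) | φ
--- | --- | --- | --- | ----------- | ------------------- | --------------------------- | ----------- | ------------------- | --------------------------- | ---------------------------- | -
 0  |  0  |  0  |  0  |      0      |          1          |              0              |      1      |          0          |              1              |              0               | 1
 0  |  0  |  0  |  1  |      0      |          1          |              1              |      1      |          0          |              1              |              0               | 0
 0  |  0  |  1  |  0  |      0      |          1          |              0              |      0      |          0          |              1              |              0               | 1
 0  |  0  |  1  |  1  |      0      |          1          |              1              |      0      |          0          |              1              |              0               | 0
 0  |  1  |  0  |  0  |      0      |          1          |              0              |      1      |          0          |              1              |              0               | 0
 0  |  1  |  0  |  1  |      0      |          1          |              1              |      1      |          0          |              1              |              0               | 0
 0  |  1  |  1  |  0  |      0      |          1          |              0              |      0      |          0          |              1              |              0               | 0
 0  |  1  |  1  |  1  |      0      |          1          |              1              |      0      |          0          |              1              |              0               | 0
 1  |  0  |  0  |  0  |      0      |          0          |              1              |      0      |          1          |              0              |              1               | 0
 1  |  0  |  0  |  1  |      0      |          0          |              0              |      0      |          1          |              0              |              1               | 0
 1  |  0  |  1  |  0  |      0      |          0          |              1              |      1      |          1          |              0              |              1               | 0
 1  |  0  |  1  |  1  |      0      |          0          |              0              |      1      |          1          |              0              |              1               | 0
 1  |  1  |  0  |  0  |      0      |          0          |              1              |      0      |          1          |              1              |              0               | 0
 1  |  1  |  0  |  1  |      0      |          0          |              0              |      0      |          1          |              1              |              0               | 0
 1  |  1  |  1  |  0  |      0      |          0          |              1              |      1      |          1          |              1              |              0               | 0
 1  |  1  |  1  |  1  |      0      |          0          |              0              |      1      |          1          |              1              |              0               | 0
The formula is true on 2 of the 16 rows.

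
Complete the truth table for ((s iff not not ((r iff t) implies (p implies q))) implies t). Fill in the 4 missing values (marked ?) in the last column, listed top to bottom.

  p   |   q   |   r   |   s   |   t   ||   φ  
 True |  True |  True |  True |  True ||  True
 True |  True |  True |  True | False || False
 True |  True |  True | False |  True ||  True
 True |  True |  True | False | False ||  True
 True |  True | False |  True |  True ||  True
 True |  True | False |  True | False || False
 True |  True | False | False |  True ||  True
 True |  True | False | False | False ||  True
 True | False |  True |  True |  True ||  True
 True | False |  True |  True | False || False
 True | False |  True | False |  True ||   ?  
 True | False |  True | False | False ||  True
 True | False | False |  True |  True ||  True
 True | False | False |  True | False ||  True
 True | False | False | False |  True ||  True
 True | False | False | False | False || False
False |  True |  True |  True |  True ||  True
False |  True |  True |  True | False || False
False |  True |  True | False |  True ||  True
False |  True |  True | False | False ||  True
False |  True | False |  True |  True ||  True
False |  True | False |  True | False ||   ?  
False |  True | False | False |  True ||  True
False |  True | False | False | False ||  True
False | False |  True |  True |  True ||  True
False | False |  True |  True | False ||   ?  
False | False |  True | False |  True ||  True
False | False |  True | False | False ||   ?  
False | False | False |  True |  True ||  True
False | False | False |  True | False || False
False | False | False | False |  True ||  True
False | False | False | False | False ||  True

Row p=True, q=False, r=True, s=False, t=True: (s iff not not ((r iff t) implies (p implies q))) = True, so the formula = True.
Row p=False, q=True, r=False, s=True, t=False: (s iff not not ((r iff t) implies (p implies q))) = True, so the formula = False.
Row p=False, q=False, r=True, s=True, t=False: (s iff not not ((r iff t) implies (p implies q))) = True, so the formula = False.
Row p=False, q=False, r=True, s=False, t=False: (s iff not not ((r iff t) implies (p implies q))) = False, so the formula = True.

True, False, False, True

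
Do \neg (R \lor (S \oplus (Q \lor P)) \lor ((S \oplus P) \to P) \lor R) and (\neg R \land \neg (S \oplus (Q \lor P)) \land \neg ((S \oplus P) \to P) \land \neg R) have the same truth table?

P | Q | R | S || φ | ψ
T | T | T | T || F | F
T | T | T | F || F | F
T | T | F | T || F | F
T | T | F | F || F | F
T | F | T | T || F | F
T | F | T | F || F | F
T | F | F | T || F | F
T | F | F | F || F | F
F | T | T | T || F | F
F | T | T | F || F | F
F | T | F | T || T | T
F | T | F | F || F | F
F | F | T | T || F | F
F | F | T | F || F | F
F | F | F | T || F | F
F | F | F | F || F | F
The columns for φ and ψ agree on every row, so they are logically equivalent.

equivalent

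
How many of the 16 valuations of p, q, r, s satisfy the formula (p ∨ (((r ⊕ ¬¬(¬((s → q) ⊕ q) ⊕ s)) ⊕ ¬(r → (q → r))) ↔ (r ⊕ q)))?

p | q | r | s || (s → q) | ((s → q) ⊕ q) | ¬((s → q) ⊕ q) | (¬((s → q) ⊕ q) ⊕ s) | ¬(¬((s → q) ⊕ q) ⊕ s) | ¬¬(¬((s → q) ⊕ q) ⊕ s) | (r ⊕ ¬¬(¬((s → q) ⊕ q) ⊕ s)) | (q → r) | (r → (q → r)) | ¬(r → (q → r)) | (r ⊕ q) | φ
1 | 1 | 1 | 1 ||    1    |       0       |       1        |          0           |           1           |           0            |              1               |    1    |       1       |       0        |    0    | 1
1 | 1 | 1 | 0 ||    1    |       0       |       1        |          1           |           0           |           1            |              0               |    1    |       1       |       0        |    0    | 1
1 | 1 | 0 | 1 ||    1    |       0       |       1        |          0           |           1           |           0            |              0               |    0    |       1       |       0        |    1    | 1
1 | 1 | 0 | 0 ||    1    |       0       |       1        |          1           |           0           |           1            |              1               |    0    |       1       |       0        |    1    | 1
1 | 0 | 1 | 1 ||    0    |       0       |       1        |          0           |           1           |           0            |              1               |    1    |       1       |       0        |    1    | 1
1 | 0 | 1 | 0 ||    1    |       1       |       0        |          0           |           1           |           0            |              1               |    1    |       1       |       0        |    1    | 1
1 | 0 | 0 | 1 ||    0    |       0       |       1        |          0           |           1           |           0            |              0               |    1    |       1       |       0        |    0    | 1
1 | 0 | 0 | 0 ||    1    |       1       |       0        |          0           |           1           |           0            |              0               |    1    |       1       |       0        |    0    | 1
0 | 1 | 1 | 1 ||    1    |       0       |       1        |          0           |           1           |           0            |              1               |    1    |       1       |       0        |    0    | 0
0 | 1 | 1 | 0 ||    1    |       0       |       1        |          1           |           0           |           1            |              0               |    1    |       1       |       0        |    0    | 1
0 | 1 | 0 | 1 ||    1    |       0       |       1        |          0           |           1           |           0            |              0               |    0    |       1       |       0        |    1    | 0
0 | 1 | 0 | 0 ||    1    |       0       |       1        |          1           |           0           |           1            |              1               |    0    |       1       |       0        |    1    | 1
0 | 0 | 1 | 1 ||    0    |       0       |       1        |          0           |           1           |           0            |              1               |    1    |       1       |       0        |    1    | 1
0 | 0 | 1 | 0 ||    1    |       1       |       0        |          0           |           1           |           0            |              1               |    1    |       1       |       0        |    1    | 1
0 | 0 | 0 | 1 ||    0    |       0       |       1        |          0           |           1           |           0            |              0               |    1    |       1       |       0        |    0    | 1
0 | 0 | 0 | 0 ||    1    |       1       |       0        |          0           |           1           |           0            |              0               |    1    |       1       |       0        |    0    | 1
The formula is true on 14 of the 16 rows.

14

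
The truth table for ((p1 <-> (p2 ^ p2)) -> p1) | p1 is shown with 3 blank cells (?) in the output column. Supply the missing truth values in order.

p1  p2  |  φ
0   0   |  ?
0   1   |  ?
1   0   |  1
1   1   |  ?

Row p1=0, p2=0: ((p1 <-> (p2 ^ p2)) -> p1) = 0, so the formula = 0.
Row p1=0, p2=1: ((p1 <-> (p2 ^ p2)) -> p1) = 0, so the formula = 0.
Row p1=1, p2=1: ((p1 <-> (p2 ^ p2)) -> p1) = 1, so the formula = 1.

0, 0, 1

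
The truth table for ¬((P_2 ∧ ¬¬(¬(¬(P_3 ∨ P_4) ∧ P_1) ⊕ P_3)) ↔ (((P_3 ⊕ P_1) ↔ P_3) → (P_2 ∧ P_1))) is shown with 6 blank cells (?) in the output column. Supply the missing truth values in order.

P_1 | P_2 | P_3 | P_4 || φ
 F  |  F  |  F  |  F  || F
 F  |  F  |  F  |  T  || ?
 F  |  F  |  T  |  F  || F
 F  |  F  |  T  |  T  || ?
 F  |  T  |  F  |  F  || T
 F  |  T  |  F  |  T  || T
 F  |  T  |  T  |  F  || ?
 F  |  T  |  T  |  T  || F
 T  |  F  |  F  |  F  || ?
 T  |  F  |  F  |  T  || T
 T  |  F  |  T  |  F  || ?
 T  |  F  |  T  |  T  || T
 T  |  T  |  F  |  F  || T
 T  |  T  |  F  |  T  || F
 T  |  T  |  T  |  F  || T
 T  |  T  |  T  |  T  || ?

F, F, F, T, T, T

Row P_1=F, P_2=F, P_3=F, P_4=T: (P_2 ∧ ¬¬(¬(¬(P_3 ∨ P_4) ∧ P_1) ⊕ P_3)) = F, (((P_3 ⊕ P_1) ↔ P_3) → (P_2 ∧ P_1)) = F, ((P_2 ∧ ¬¬(¬(¬(P_3 ∨ P_4) ∧ P_1) ⊕ P_3)) ↔ (((P_3 ⊕ P_1) ↔ P_3) → (P_2 ∧ P_1))) = T, so the formula = F.
Row P_1=F, P_2=F, P_3=T, P_4=T: (P_2 ∧ ¬¬(¬(¬(P_3 ∨ P_4) ∧ P_1) ⊕ P_3)) = F, (((P_3 ⊕ P_1) ↔ P_3) → (P_2 ∧ P_1)) = F, ((P_2 ∧ ¬¬(¬(¬(P_3 ∨ P_4) ∧ P_1) ⊕ P_3)) ↔ (((P_3 ⊕ P_1) ↔ P_3) → (P_2 ∧ P_1))) = T, so the formula = F.
Row P_1=F, P_2=T, P_3=T, P_4=F: (P_2 ∧ ¬¬(¬(¬(P_3 ∨ P_4) ∧ P_1) ⊕ P_3)) = F, (((P_3 ⊕ P_1) ↔ P_3) → (P_2 ∧ P_1)) = F, ((P_2 ∧ ¬¬(¬(¬(P_3 ∨ P_4) ∧ P_1) ⊕ P_3)) ↔ (((P_3 ⊕ P_1) ↔ P_3) → (P_2 ∧ P_1))) = T, so the formula = F.
Row P_1=T, P_2=F, P_3=F, P_4=F: (P_2 ∧ ¬¬(¬(¬(P_3 ∨ P_4) ∧ P_1) ⊕ P_3)) = F, (((P_3 ⊕ P_1) ↔ P_3) → (P_2 ∧ P_1)) = T, ((P_2 ∧ ¬¬(¬(¬(P_3 ∨ P_4) ∧ P_1) ⊕ P_3)) ↔ (((P_3 ⊕ P_1) ↔ P_3) → (P_2 ∧ P_1))) = F, so the formula = T.
Row P_1=T, P_2=F, P_3=T, P_4=F: (P_2 ∧ ¬¬(¬(¬(P_3 ∨ P_4) ∧ P_1) ⊕ P_3)) = F, (((P_3 ⊕ P_1) ↔ P_3) → (P_2 ∧ P_1)) = T, ((P_2 ∧ ¬¬(¬(¬(P_3 ∨ P_4) ∧ P_1) ⊕ P_3)) ↔ (((P_3 ⊕ P_1) ↔ P_3) → (P_2 ∧ P_1))) = F, so the formula = T.
Row P_1=T, P_2=T, P_3=T, P_4=T: (P_2 ∧ ¬¬(¬(¬(P_3 ∨ P_4) ∧ P_1) ⊕ P_3)) = F, (((P_3 ⊕ P_1) ↔ P_3) → (P_2 ∧ P_1)) = T, ((P_2 ∧ ¬¬(¬(¬(P_3 ∨ P_4) ∧ P_1) ⊕ P_3)) ↔ (((P_3 ⊕ P_1) ↔ P_3) → (P_2 ∧ P_1))) = F, so the formula = T.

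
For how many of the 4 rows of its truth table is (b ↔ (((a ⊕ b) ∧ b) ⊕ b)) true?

3

a | b || (a ⊕ b) | ((a ⊕ b) ∧ b) | (((a ⊕ b) ∧ b) ⊕ b) | (b ↔ (((a ⊕ b) ∧ b) ⊕ b))
T | T ||    F    |       F       |          T          |             T            
T | F ||    T    |       F       |          F          |             T            
F | T ||    T    |       T       |          F          |             F            
F | F ||    F    |       F       |          F          |             T            
The formula is true on 3 of the 4 rows.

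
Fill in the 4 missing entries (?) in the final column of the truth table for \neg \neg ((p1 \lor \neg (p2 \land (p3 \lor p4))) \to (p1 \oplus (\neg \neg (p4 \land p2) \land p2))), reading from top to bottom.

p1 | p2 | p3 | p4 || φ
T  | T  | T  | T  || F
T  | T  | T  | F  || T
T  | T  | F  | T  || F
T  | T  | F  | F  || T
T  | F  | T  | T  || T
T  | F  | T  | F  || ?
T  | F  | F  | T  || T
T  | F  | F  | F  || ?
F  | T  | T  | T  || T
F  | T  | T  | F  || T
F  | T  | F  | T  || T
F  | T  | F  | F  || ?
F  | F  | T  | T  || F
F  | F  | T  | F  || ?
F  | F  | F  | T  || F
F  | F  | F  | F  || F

T, T, F, F

Row 6: ((p1 \lor \neg (p2 \land (p3 \lor p4))) \to (p1 \oplus (\neg \neg (p4 \land p2) \land p2))) = T, \neg ((p1 \lor \neg (p2 \land (p3 \lor p4))) \to (p1 \oplus (\neg \neg (p4 \land p2) \land p2))) = F, so the formula = T.
Row 8: ((p1 \lor \neg (p2 \land (p3 \lor p4))) \to (p1 \oplus (\neg \neg (p4 \land p2) \land p2))) = T, \neg ((p1 \lor \neg (p2 \land (p3 \lor p4))) \to (p1 \oplus (\neg \neg (p4 \land p2) \land p2))) = F, so the formula = T.
Row 12: ((p1 \lor \neg (p2 \land (p3 \lor p4))) \to (p1 \oplus (\neg \neg (p4 \land p2) \land p2))) = F, \neg ((p1 \lor \neg (p2 \land (p3 \lor p4))) \to (p1 \oplus (\neg \neg (p4 \land p2) \land p2))) = T, so the formula = F.
Row 14: ((p1 \lor \neg (p2 \land (p3 \lor p4))) \to (p1 \oplus (\neg \neg (p4 \land p2) \land p2))) = F, \neg ((p1 \lor \neg (p2 \land (p3 \lor p4))) \to (p1 \oplus (\neg \neg (p4 \land p2) \land p2))) = T, so the formula = F.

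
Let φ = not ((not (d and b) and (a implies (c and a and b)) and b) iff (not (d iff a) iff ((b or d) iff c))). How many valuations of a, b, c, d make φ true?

a | b | c | d | φ
- | - | - | - | -
1 | 1 | 1 | 1 | 0
1 | 1 | 1 | 0 | 0
1 | 1 | 0 | 1 | 1
1 | 1 | 0 | 0 | 0
1 | 0 | 1 | 1 | 0
1 | 0 | 1 | 0 | 0
1 | 0 | 0 | 1 | 1
1 | 0 | 0 | 0 | 1
0 | 1 | 1 | 1 | 1
0 | 1 | 1 | 0 | 1
0 | 1 | 0 | 1 | 0
0 | 1 | 0 | 0 | 0
0 | 0 | 1 | 1 | 1
0 | 0 | 1 | 0 | 1
0 | 0 | 0 | 1 | 0
0 | 0 | 0 | 0 | 0
The formula is true on 7 of the 16 rows.

7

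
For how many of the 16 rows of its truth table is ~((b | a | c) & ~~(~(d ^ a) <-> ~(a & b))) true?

a  b  c  d     (b | a | c)  (d ^ a)  ~(d ^ a)  (a & b)  ~(a & b)  (~(d ^ a) <-> ~(a & b))  ~(~(d ^ a) <-> ~(a & b))  ~~(~(d ^ a) <-> ~(a & b))  φ
F  F  F  F          F          F        T         F        T                 T                        F                          T              T
F  F  F  T          F          T        F         F        T                 F                        T                          F              T
F  F  T  F          T          F        T         F        T                 T                        F                          T              F
F  F  T  T          T          T        F         F        T                 F                        T                          F              T
F  T  F  F          T          F        T         F        T                 T                        F                          T              F
F  T  F  T          T          T        F         F        T                 F                        T                          F              T
F  T  T  F          T          F        T         F        T                 T                        F                          T              F
F  T  T  T          T          T        F         F        T                 F                        T                          F              T
T  F  F  F          T          T        F         F        T                 F                        T                          F              T
T  F  F  T          T          F        T         F        T                 T                        F                          T              F
T  F  T  F          T          T        F         F        T                 F                        T                          F              T
T  F  T  T          T          F        T         F        T                 T                        F                          T              F
T  T  F  F          T          T        F         T        F                 T                        F                          T              F
T  T  F  T          T          F        T         T        F                 F                        T                          F              T
T  T  T  F          T          T        F         T        F                 T                        F                          T              F
T  T  T  T          T          F        T         T        F                 F                        T                          F              T
The formula is true on 9 of the 16 rows.

9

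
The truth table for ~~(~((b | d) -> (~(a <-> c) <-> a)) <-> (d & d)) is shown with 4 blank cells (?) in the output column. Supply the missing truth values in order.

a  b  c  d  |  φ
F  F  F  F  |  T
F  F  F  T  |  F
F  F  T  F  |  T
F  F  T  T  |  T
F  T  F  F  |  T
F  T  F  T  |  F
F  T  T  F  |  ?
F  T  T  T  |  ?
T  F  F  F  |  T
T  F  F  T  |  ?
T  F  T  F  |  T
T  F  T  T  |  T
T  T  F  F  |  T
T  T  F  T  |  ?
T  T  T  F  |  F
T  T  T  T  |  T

F, T, F, F

Row a=F, b=T, c=T, d=F: (~((b | d) -> (~(a <-> c) <-> a)) <-> (d & d)) = F, ~(~((b | d) -> (~(a <-> c) <-> a)) <-> (d & d)) = T, so the formula = F.
Row a=F, b=T, c=T, d=T: (~((b | d) -> (~(a <-> c) <-> a)) <-> (d & d)) = T, ~(~((b | d) -> (~(a <-> c) <-> a)) <-> (d & d)) = F, so the formula = T.
Row a=T, b=F, c=F, d=T: (~((b | d) -> (~(a <-> c) <-> a)) <-> (d & d)) = F, ~(~((b | d) -> (~(a <-> c) <-> a)) <-> (d & d)) = T, so the formula = F.
Row a=T, b=T, c=F, d=T: (~((b | d) -> (~(a <-> c) <-> a)) <-> (d & d)) = F, ~(~((b | d) -> (~(a <-> c) <-> a)) <-> (d & d)) = T, so the formula = F.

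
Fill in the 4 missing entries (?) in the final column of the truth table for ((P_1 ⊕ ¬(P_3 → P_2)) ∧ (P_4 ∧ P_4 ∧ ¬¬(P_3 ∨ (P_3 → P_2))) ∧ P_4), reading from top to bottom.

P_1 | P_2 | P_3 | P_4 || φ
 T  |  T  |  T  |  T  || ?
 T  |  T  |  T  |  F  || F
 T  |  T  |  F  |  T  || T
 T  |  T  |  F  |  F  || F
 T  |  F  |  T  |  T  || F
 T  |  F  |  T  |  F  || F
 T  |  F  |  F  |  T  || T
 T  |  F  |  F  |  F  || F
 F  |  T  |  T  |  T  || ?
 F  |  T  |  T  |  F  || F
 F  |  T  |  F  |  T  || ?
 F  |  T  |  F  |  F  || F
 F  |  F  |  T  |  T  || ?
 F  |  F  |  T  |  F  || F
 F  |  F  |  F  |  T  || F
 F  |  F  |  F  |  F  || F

Row P_1=T, P_2=T, P_3=T, P_4=T: (P_1 ⊕ ¬(P_3 → P_2)) = T, (P_4 ∧ P_4 ∧ ¬¬(P_3 ∨ (P_3 → P_2))) = T, so the formula = T.
Row P_1=F, P_2=T, P_3=T, P_4=T: (P_1 ⊕ ¬(P_3 → P_2)) = F, (P_4 ∧ P_4 ∧ ¬¬(P_3 ∨ (P_3 → P_2))) = T, so the formula = F.
Row P_1=F, P_2=T, P_3=F, P_4=T: (P_1 ⊕ ¬(P_3 → P_2)) = F, (P_4 ∧ P_4 ∧ ¬¬(P_3 ∨ (P_3 → P_2))) = T, so the formula = F.
Row P_1=F, P_2=F, P_3=T, P_4=T: (P_1 ⊕ ¬(P_3 → P_2)) = T, (P_4 ∧ P_4 ∧ ¬¬(P_3 ∨ (P_3 → P_2))) = T, so the formula = T.

T, F, F, T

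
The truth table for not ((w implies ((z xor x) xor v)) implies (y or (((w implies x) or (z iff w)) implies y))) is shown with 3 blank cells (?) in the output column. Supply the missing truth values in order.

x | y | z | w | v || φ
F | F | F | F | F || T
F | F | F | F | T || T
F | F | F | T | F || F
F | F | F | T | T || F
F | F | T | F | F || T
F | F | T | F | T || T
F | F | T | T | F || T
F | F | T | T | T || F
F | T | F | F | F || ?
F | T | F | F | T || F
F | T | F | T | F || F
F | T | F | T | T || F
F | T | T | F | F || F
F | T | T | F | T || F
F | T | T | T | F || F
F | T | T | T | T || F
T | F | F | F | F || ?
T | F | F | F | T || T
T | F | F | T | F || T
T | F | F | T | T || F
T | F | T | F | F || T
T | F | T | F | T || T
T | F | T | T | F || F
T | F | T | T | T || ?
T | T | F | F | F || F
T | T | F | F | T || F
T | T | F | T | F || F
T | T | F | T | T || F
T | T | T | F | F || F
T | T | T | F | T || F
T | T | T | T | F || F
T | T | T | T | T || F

F, T, T

Row x=F, y=T, z=F, w=F, v=F: (w implies ((z xor x) xor v)) = T, (y or (((w implies x) or (z iff w)) implies y)) = T, ((w implies ((z xor x) xor v)) implies (y or (((w implies x) or (z iff w)) implies y))) = T, so the formula = F.
Row x=T, y=F, z=F, w=F, v=F: (w implies ((z xor x) xor v)) = T, (y or (((w implies x) or (z iff w)) implies y)) = F, ((w implies ((z xor x) xor v)) implies (y or (((w implies x) or (z iff w)) implies y))) = F, so the formula = T.
Row x=T, y=F, z=T, w=T, v=T: (w implies ((z xor x) xor v)) = T, (y or (((w implies x) or (z iff w)) implies y)) = F, ((w implies ((z xor x) xor v)) implies (y or (((w implies x) or (z iff w)) implies y))) = F, so the formula = T.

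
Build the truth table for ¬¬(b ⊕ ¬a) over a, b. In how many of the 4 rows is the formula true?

a | b | ¬a | (b ⊕ ¬a) | ¬(b ⊕ ¬a) | ¬¬(b ⊕ ¬a)
- | - | -- | -------- | --------- | ----------
F | F | T  |    T     |     F     |     T     
F | T | T  |    F     |     T     |     F     
T | F | F  |    F     |     T     |     F     
T | T | F  |    T     |     F     |     T     
The formula is true on 2 of the 4 rows.

2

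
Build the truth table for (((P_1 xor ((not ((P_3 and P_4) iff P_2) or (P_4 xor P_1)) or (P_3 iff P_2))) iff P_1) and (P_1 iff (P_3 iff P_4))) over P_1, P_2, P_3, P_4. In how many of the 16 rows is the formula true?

P_1 | P_2 | P_3 | P_4 | φ
--- | --- | --- | --- | -
 1  |  1  |  1  |  1  | 0
 1  |  1  |  1  |  0  | 0
 1  |  1  |  0  |  1  | 0
 1  |  1  |  0  |  0  | 0
 1  |  0  |  1  |  1  | 0
 1  |  0  |  1  |  0  | 0
 1  |  0  |  0  |  1  | 0
 1  |  0  |  0  |  0  | 0
 0  |  1  |  1  |  1  | 0
 0  |  1  |  1  |  0  | 0
 0  |  1  |  0  |  1  | 0
 0  |  1  |  0  |  0  | 0
 0  |  0  |  1  |  1  | 0
 0  |  0  |  1  |  0  | 1
 0  |  0  |  0  |  1  | 0
 0  |  0  |  0  |  0  | 0
The formula is true on 1 of the 16 rows.

1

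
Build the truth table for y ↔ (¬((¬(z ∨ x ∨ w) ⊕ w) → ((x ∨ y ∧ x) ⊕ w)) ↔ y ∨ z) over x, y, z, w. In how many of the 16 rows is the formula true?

8

x | y | z | w | (z ∨ x ∨ w) | ¬(z ∨ x ∨ w) | (¬(z ∨ x ∨ w) ⊕ w) | (y ∧ x) | (x ∨ (y ∧ x)) | ((x ∨ (y ∧ x)) ⊕ w) | (y ∨ z) | φ
- | - | - | - | ----------- | ------------ | ------------------ | ------- | ------------- | ------------------- | ------- | -
1 | 1 | 1 | 1 |      1      |      0       |         1          |    1    |       1       |          0          |    1    | 1
1 | 1 | 1 | 0 |      1      |      0       |         0          |    1    |       1       |          1          |    1    | 0
1 | 1 | 0 | 1 |      1      |      0       |         1          |    1    |       1       |          0          |    1    | 1
1 | 1 | 0 | 0 |      1      |      0       |         0          |    1    |       1       |          1          |    1    | 0
1 | 0 | 1 | 1 |      1      |      0       |         1          |    0    |       1       |          0          |    1    | 0
1 | 0 | 1 | 0 |      1      |      0       |         0          |    0    |       1       |          1          |    1    | 1
1 | 0 | 0 | 1 |      1      |      0       |         1          |    0    |       1       |          0          |    0    | 1
1 | 0 | 0 | 0 |      1      |      0       |         0          |    0    |       1       |          1          |    0    | 0
0 | 1 | 1 | 1 |      1      |      0       |         1          |    0    |       0       |          1          |    1    | 0
0 | 1 | 1 | 0 |      1      |      0       |         0          |    0    |       0       |          0          |    1    | 0
0 | 1 | 0 | 1 |      1      |      0       |         1          |    0    |       0       |          1          |    1    | 0
0 | 1 | 0 | 0 |      0      |      1       |         1          |    0    |       0       |          0          |    1    | 1
0 | 0 | 1 | 1 |      1      |      0       |         1          |    0    |       0       |          1          |    1    | 1
0 | 0 | 1 | 0 |      1      |      0       |         0          |    0    |       0       |          0          |    1    | 1
0 | 0 | 0 | 1 |      1      |      0       |         1          |    0    |       0       |          1          |    0    | 0
0 | 0 | 0 | 0 |      0      |      1       |         1          |    0    |       0       |          0          |    0    | 1
The formula is true on 8 of the 16 rows.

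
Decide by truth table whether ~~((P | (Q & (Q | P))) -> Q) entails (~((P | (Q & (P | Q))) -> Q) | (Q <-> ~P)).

P  Q  |  φ  ψ
T  T  |  T  F
T  F  |  F  T
F  T  |  T  T
F  F  |  T  F
At P=T, Q=T we have φ true but ψ false, so φ does not entail ψ.

no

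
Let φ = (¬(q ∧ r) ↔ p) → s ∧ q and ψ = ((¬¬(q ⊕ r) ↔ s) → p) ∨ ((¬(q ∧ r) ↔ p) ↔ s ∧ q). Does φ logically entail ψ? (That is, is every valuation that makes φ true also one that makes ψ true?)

no

p  q  r  s  |  φ  ψ
T  T  T  T  |  T  T
T  T  T  F  |  T  T
T  T  F  T  |  T  T
T  T  F  F  |  F  T
T  F  T  T  |  F  T
T  F  T  F  |  F  T
T  F  F  T  |  F  T
T  F  F  F  |  F  T
F  T  T  T  |  T  T
F  T  T  F  |  F  F
F  T  F  T  |  T  F
F  T  F  F  |  T  T
F  F  T  T  |  T  T
F  F  T  F  |  T  T
F  F  F  T  |  T  T
F  F  F  F  |  T  T
At p=F, q=T, r=F, s=T we have φ true but ψ false, so φ does not entail ψ.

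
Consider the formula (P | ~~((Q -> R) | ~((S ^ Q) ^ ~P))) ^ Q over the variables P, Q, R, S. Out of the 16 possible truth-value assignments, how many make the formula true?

P | Q | R | S || φ
1 | 1 | 1 | 1 || 0
1 | 1 | 1 | 0 || 0
1 | 1 | 0 | 1 || 0
1 | 1 | 0 | 0 || 0
1 | 0 | 1 | 1 || 1
1 | 0 | 1 | 0 || 1
1 | 0 | 0 | 1 || 1
1 | 0 | 0 | 0 || 1
0 | 1 | 1 | 1 || 0
0 | 1 | 1 | 0 || 0
0 | 1 | 0 | 1 || 1
0 | 1 | 0 | 0 || 0
0 | 0 | 1 | 1 || 1
0 | 0 | 1 | 0 || 1
0 | 0 | 0 | 1 || 1
0 | 0 | 0 | 0 || 1
The formula is true on 9 of the 16 rows.

9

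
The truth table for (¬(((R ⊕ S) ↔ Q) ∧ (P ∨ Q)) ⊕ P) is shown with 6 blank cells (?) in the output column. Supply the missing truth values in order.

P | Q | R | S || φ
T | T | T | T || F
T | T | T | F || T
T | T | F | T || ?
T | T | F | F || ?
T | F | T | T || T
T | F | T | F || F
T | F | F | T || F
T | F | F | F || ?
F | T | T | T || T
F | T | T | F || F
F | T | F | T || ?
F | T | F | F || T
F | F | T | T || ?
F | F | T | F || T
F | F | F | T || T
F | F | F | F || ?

Row P=T, Q=T, R=F, S=T: ¬(((R ⊕ S) ↔ Q) ∧ (P ∨ Q)) = F, so the formula = T.
Row P=T, Q=T, R=F, S=F: ¬(((R ⊕ S) ↔ Q) ∧ (P ∨ Q)) = T, so the formula = F.
Row P=T, Q=F, R=F, S=F: ¬(((R ⊕ S) ↔ Q) ∧ (P ∨ Q)) = F, so the formula = T.
Row P=F, Q=T, R=F, S=T: ¬(((R ⊕ S) ↔ Q) ∧ (P ∨ Q)) = F, so the formula = F.
Row P=F, Q=F, R=T, S=T: ¬(((R ⊕ S) ↔ Q) ∧ (P ∨ Q)) = T, so the formula = T.
Row P=F, Q=F, R=F, S=F: ¬(((R ⊕ S) ↔ Q) ∧ (P ∨ Q)) = T, so the formula = T.

T, F, T, F, T, T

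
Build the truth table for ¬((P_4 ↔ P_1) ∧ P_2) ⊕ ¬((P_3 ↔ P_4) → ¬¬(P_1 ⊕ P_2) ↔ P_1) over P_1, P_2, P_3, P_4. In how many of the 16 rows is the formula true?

P_1 | P_2 | P_3 | P_4 || (P_4 ↔ P_1) | ((P_4 ↔ P_1) ∧ P_2) | ¬((P_4 ↔ P_1) ∧ P_2) | (P_3 ↔ P_4) | (P_1 ⊕ P_2) | ¬(P_1 ⊕ P_2) | ¬¬(P_1 ⊕ P_2) | φ
 1  |  1  |  1  |  1  ||      1      |          1          |          0           |      1      |      0      |      1       |       0       | 1
 1  |  1  |  1  |  0  ||      0      |          0          |          1           |      0      |      0      |      1       |       0       | 1
 1  |  1  |  0  |  1  ||      1      |          1          |          0           |      0      |      0      |      1       |       0       | 0
 1  |  1  |  0  |  0  ||      0      |          0          |          1           |      1      |      0      |      1       |       0       | 0
 1  |  0  |  1  |  1  ||      1      |          0          |          1           |      1      |      1      |      0       |       1       | 1
 1  |  0  |  1  |  0  ||      0      |          0          |          1           |      0      |      1      |      0       |       1       | 1
 1  |  0  |  0  |  1  ||      1      |          0          |          1           |      0      |      1      |      0       |       1       | 1
 1  |  0  |  0  |  0  ||      0      |          0          |          1           |      1      |      1      |      0       |       1       | 1
 0  |  1  |  1  |  1  ||      0      |          0          |          1           |      1      |      1      |      0       |       1       | 0
 0  |  1  |  1  |  0  ||      1      |          1          |          0           |      0      |      1      |      0       |       1       | 1
 0  |  1  |  0  |  1  ||      0      |          0          |          1           |      0      |      1      |      0       |       1       | 0
 0  |  1  |  0  |  0  ||      1      |          1          |          0           |      1      |      1      |      0       |       1       | 1
 0  |  0  |  1  |  1  ||      0      |          0          |          1           |      1      |      0      |      1       |       0       | 1
 0  |  0  |  1  |  0  ||      1      |          0          |          1           |      0      |      0      |      1       |       0       | 0
 0  |  0  |  0  |  1  ||      0      |          0          |          1           |      0      |      0      |      1       |       0       | 0
 0  |  0  |  0  |  0  ||      1      |          0          |          1           |      1      |      0      |      1       |       0       | 1
The formula is true on 10 of the 16 rows.

10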